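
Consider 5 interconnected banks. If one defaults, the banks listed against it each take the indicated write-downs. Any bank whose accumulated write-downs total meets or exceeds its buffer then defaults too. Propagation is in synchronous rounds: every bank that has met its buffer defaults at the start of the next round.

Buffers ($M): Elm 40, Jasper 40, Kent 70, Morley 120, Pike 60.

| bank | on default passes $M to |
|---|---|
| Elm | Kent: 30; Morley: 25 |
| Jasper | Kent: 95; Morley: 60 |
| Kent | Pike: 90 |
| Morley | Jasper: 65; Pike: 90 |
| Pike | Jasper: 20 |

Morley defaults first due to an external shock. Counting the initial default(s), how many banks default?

4

Round 1 — Morley defaults (initial).
  Jasper: +65 → 65 ≥ 40
  Pike: +90 → 90 ≥ 60
Round 2 — Jasper, Pike default.
  Kent: +95 → 95 ≥ 70
Round 3 — Kent defaults.
No further defaults.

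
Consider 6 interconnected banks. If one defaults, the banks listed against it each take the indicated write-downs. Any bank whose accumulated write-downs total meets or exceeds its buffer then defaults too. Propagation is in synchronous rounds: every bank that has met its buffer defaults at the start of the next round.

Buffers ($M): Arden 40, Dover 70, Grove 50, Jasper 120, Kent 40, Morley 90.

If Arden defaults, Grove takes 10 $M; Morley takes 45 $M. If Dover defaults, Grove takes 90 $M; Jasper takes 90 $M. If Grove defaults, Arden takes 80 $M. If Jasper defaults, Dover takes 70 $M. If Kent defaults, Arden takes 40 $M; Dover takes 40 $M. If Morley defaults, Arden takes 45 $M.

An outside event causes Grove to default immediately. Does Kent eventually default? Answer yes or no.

no

Round 1 — Grove defaults (initial).
  Arden: +80 → 80 ≥ 40
Round 2 — Arden defaults.
  Morley: +45 → 45 < 90
No further defaults.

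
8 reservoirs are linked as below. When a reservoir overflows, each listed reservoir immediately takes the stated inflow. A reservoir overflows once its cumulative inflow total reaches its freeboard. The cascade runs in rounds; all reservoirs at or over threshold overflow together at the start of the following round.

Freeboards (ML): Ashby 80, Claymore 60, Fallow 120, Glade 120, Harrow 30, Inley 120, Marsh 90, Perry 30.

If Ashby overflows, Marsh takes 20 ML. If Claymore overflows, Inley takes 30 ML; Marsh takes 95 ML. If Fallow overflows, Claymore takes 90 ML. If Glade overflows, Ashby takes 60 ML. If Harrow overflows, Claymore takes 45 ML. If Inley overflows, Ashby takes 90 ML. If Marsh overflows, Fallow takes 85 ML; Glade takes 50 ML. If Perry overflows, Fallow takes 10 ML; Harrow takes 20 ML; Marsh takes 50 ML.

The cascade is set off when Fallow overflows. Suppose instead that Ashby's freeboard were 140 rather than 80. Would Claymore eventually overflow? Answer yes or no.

yes

With Ashby's freeboard at 140:
Round 1 — Fallow overflows (initial).
  Claymore: +90 → 90 ≥ 60
Round 2 — Claymore overflows.
  Inley: +30 → 30 < 120
  Marsh: +95 → 95 ≥ 90
Round 3 — Marsh overflows.
  Glade: +50 → 50 < 120
No further overflows.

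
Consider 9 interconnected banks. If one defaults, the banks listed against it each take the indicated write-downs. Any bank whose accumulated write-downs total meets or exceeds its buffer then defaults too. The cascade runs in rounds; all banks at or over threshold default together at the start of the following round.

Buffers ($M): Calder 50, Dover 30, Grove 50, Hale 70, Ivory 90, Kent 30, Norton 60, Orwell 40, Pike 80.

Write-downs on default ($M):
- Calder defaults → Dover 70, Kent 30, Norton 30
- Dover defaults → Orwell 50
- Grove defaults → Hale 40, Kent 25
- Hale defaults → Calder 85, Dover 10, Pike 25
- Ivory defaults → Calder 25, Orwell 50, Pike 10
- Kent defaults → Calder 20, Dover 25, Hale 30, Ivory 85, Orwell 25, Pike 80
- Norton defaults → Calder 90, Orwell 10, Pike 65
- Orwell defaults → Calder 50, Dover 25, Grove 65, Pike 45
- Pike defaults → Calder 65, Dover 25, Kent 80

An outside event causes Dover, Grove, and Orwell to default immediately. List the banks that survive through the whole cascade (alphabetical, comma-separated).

Ivory, Norton

Round 1 — Dover, Grove, Orwell default (initial).
  Calder: +50 → 50 ≥ 50
  Hale: +40 → 40 < 70
  Kent: +25 → 25 < 30
  Pike: +45 → 45 < 80
Round 2 — Calder defaults.
  Kent: +30 → 55 ≥ 30
  Norton: +30 → 30 < 60
Round 3 — Kent defaults.
  Hale: +30 → 70 ≥ 70
  Ivory: +85 → 85 < 90
  Pike: +80 → 125 ≥ 80
Round 4 — Hale, Pike default.
No further defaults.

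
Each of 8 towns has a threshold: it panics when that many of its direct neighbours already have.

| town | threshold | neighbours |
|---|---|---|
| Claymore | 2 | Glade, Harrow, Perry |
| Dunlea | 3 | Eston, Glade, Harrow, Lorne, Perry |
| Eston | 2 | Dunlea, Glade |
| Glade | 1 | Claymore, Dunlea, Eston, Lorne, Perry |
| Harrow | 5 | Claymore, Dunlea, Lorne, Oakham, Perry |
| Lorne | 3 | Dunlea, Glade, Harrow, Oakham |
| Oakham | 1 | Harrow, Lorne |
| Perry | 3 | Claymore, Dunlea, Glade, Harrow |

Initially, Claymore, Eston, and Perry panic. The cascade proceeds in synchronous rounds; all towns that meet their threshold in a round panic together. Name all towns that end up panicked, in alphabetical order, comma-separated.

Round 1 — Claymore, Eston, Perry panic (initial).
Round 2 — checking thresholds:
  Dunlea: 2 of 5 neighbours < 3, not yet.
  Glade: 3 of 5 neighbours ≥ 1, panics.
  Harrow: 2 of 5 neighbours < 5, not yet.
Round 3 — checking thresholds:
  Dunlea: 3 of 5 neighbours ≥ 3, panics.
  Harrow: 2 of 5 neighbours < 5, not yet.
  Lorne: 1 of 4 neighbours < 3, not yet.
Round 4 — no new panics; cascade stops.

Claymore, Dunlea, Eston, Glade, Perry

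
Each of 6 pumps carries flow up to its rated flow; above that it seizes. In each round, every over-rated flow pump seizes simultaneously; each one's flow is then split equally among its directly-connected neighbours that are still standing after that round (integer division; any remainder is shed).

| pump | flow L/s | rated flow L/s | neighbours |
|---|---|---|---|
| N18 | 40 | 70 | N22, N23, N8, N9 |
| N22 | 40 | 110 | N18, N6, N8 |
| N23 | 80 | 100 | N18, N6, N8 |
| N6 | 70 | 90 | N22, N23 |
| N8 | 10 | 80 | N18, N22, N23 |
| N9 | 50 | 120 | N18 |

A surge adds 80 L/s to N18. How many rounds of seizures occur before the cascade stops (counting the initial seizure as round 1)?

Round 1 — N18 at 120 > 70. N18 seizes.
  N18 sheds 120 L/s to N22, N23, N8, N9: 30 each.
    N22: 40+30 = 70 ≤ 110
    N23: 80+30 = 110 > 100
    N8: 10+30 = 40 ≤ 80
    N9: 50+30 = 80 ≤ 120
Round 2 — N23 seizes.
  N23 sheds 110 L/s to N6, N8: 55 each.
    N6: 70+55 = 125 > 90
    N8: 40+55 = 95 > 80
Round 3 — N6, N8 seize.
  N6 sheds 125 L/s to N22: 125 each.
    N22: 70+125 = 195 > 110
  N8 sheds 95 L/s to N22: 95 each.
    N22: 195+95 = 290 > 110
Round 4 — N22 seizes.
  N22 sheds 290 L/s: no online neighbours, lost.
No further seizures.

4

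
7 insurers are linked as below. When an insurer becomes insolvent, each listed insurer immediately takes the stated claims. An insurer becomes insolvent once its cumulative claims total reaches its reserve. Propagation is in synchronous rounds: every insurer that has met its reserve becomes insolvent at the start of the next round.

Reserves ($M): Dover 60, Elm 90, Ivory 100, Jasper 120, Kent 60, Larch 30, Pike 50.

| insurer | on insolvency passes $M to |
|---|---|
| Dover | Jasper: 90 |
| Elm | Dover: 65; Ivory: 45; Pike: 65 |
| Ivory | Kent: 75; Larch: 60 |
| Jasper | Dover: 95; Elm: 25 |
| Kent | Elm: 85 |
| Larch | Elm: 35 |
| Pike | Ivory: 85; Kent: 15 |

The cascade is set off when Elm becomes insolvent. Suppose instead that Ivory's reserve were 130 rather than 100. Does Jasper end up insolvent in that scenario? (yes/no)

no

With Ivory's reserve at 130:
Round 1 — Elm becomes insolvent (initial).
  Dover: +65 → 65 ≥ 60
  Ivory: +45 → 45 < 130
  Pike: +65 → 65 ≥ 50
Round 2 — Dover, Pike become insolvent.
  Ivory: +85 → 130 ≥ 130
  Jasper: +90 → 90 < 120
  Kent: +15 → 15 < 60
Round 3 — Ivory becomes insolvent.
  Kent: +75 → 90 ≥ 60
  Larch: +60 → 60 ≥ 30
Round 4 — Kent, Larch become insolvent.
No further insolvencies.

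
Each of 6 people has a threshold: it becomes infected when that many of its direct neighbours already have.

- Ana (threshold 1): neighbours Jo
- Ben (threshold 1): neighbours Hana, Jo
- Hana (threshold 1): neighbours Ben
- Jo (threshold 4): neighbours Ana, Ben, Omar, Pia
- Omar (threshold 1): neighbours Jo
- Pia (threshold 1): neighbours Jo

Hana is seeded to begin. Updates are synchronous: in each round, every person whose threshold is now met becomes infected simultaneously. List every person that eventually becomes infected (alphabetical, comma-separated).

Round 1 — Hana becomes infected (initial).
Round 2 — checking thresholds:
  Ben: 1 of 2 neighbours ≥ 1, becomes infected.
Round 3 — no new infections; cascade stops.

Ben, Hana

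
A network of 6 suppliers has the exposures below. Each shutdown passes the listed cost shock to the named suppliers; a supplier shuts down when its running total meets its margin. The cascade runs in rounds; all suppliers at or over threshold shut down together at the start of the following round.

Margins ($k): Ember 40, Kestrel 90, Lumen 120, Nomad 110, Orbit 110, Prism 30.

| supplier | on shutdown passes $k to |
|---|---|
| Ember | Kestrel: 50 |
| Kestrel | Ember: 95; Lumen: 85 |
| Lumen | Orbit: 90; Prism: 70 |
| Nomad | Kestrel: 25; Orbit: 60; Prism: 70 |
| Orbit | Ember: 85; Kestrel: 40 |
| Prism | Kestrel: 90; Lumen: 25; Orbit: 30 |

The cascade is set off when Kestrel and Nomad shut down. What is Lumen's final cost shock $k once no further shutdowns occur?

110

Round 1 — Kestrel, Nomad shut down (initial).
  Ember: +95 → 95 ≥ 40
  Lumen: +85 → 85 < 120
  Orbit: +60 → 60 < 110
  Prism: +70 → 70 ≥ 30
Round 2 — Ember, Prism shut down.
  Lumen: +25 → 110 < 120
  Orbit: +30 → 90 < 110
No further shutdowns.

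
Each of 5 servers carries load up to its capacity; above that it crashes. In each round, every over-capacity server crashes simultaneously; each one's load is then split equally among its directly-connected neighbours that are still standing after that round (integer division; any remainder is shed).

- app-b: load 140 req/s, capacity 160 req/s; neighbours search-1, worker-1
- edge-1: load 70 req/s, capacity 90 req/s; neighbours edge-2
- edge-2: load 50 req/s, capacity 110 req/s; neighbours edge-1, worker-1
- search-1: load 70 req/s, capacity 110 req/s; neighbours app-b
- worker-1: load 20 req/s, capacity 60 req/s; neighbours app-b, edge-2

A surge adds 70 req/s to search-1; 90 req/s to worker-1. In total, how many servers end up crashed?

Round 1 — search-1 at 140 > 110; worker-1 at 110 > 60. search-1, worker-1 crash.
  search-1 sheds 140 req/s to app-b: 140 each.
    app-b: 140+140 = 280 > 160
  worker-1 sheds 110 req/s to app-b, edge-2: 55 each.
    app-b: 280+55 = 335 > 160
    edge-2: 50+55 = 105 ≤ 110
Round 2 — app-b crashes.
  app-b sheds 335 req/s: no online neighbours, lost.
No further crashes.

3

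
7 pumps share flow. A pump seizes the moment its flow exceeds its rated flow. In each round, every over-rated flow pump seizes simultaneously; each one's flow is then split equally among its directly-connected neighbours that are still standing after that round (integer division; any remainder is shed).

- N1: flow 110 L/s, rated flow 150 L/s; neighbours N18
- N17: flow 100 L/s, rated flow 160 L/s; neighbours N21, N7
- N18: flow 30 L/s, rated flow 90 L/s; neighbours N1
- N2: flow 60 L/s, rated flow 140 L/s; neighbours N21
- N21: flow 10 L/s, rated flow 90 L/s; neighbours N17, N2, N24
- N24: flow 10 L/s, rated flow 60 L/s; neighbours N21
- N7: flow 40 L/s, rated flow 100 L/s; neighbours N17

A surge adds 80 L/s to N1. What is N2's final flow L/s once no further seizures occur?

Round 1 — N1 at 190 > 150. N1 seizes.
  N1 sheds 190 L/s to N18: 190 each.
    N18: 30+190 = 220 > 90
Round 2 — N18 seizes.
  N18 sheds 220 L/s: no online neighbours, lost.
No further seizures.

60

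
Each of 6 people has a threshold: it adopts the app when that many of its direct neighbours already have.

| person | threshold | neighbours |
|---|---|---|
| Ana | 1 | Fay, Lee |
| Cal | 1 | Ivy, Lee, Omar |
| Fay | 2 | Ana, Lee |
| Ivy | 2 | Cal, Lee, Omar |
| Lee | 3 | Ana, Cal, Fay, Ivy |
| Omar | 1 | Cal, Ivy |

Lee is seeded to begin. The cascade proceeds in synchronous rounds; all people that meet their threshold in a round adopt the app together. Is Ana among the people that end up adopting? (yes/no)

yes

Round 1 — Lee adopts the app (initial).
Round 2 — checking thresholds:
  Ana: 1 of 2 neighbours ≥ 1, adopts the app.
  Cal: 1 of 3 neighbours ≥ 1, adopts the app.
  Fay: 1 of 2 neighbours < 2, holds.
  Ivy: 1 of 3 neighbours < 2, holds.
Round 3 — checking thresholds:
  Fay: 2 of 2 neighbours ≥ 2, adopts the app.
  Ivy: 2 of 3 neighbours ≥ 2, adopts the app.
  Omar: 1 of 2 neighbours ≥ 1, adopts the app.
Round 4 — no new adoptions; cascade stops.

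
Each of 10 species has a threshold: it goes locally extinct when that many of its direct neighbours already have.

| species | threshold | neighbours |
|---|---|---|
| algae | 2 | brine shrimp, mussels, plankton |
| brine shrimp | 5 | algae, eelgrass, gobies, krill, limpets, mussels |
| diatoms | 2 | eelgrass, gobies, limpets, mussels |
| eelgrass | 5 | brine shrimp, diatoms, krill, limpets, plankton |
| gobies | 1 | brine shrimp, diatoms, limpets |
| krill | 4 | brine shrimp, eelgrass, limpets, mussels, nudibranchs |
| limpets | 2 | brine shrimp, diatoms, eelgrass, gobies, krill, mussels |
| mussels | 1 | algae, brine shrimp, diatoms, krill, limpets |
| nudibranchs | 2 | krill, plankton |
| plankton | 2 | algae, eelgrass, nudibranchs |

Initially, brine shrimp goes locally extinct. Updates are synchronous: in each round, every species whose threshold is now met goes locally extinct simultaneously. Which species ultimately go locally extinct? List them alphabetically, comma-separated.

algae, brine shrimp, diatoms, gobies, limpets, mussels

Round 1 — brine shrimp goes locally extinct (initial).
Round 2 — checking thresholds:
  algae: 1 of 3 neighbours < 2, holds.
  eelgrass: 1 of 5 neighbours < 5, holds.
  gobies: 1 of 3 neighbours ≥ 1, goes locally extinct.
  krill: 1 of 5 neighbours < 4, holds.
  limpets: 1 of 6 neighbours < 2, holds.
  mussels: 1 of 5 neighbours ≥ 1, goes locally extinct.
Round 3 — checking thresholds:
  algae: 2 of 3 neighbours ≥ 2, goes locally extinct.
  diatoms: 2 of 4 neighbours ≥ 2, goes locally extinct.
  eelgrass: 1 of 5 neighbours < 5, holds.
  krill: 2 of 5 neighbours < 4, holds.
  limpets: 3 of 6 neighbours ≥ 2, goes locally extinct.
Round 4 — no new extinctions; cascade stops.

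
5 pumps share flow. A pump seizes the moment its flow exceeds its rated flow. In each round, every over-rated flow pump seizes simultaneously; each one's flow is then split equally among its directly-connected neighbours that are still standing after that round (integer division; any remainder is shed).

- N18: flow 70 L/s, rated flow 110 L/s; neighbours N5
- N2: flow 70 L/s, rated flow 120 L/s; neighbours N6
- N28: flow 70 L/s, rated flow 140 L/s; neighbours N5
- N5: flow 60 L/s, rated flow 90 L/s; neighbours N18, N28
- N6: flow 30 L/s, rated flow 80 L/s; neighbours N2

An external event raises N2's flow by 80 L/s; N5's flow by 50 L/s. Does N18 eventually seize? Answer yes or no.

yes

Round 1 — N2 at 150 > 120; N5 at 110 > 90. N2, N5 seize.
  N2 sheds 150 L/s to N6: 150 each.
    N6: 30+150 = 180 > 80
  N5 sheds 110 L/s to N18, N28: 55 each.
    N18: 70+55 = 125 > 110
    N28: 70+55 = 125 ≤ 140
Round 2 — N18, N6 seize.
  N18 sheds 125 L/s: no online neighbours, lost.
  N6 sheds 180 L/s: no online neighbours, lost.
No further seizures.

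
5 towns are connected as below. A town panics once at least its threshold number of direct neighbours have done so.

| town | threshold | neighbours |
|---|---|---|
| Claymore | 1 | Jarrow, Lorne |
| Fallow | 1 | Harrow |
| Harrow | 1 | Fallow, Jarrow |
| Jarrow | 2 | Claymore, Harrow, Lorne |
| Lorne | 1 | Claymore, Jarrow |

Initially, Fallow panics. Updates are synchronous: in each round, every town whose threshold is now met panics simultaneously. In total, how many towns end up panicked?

Round 1 — Fallow panics (initial).
Round 2 — checking thresholds:
  Harrow: 1 of 2 neighbours ≥ 1, panics.
Round 3 — no new panics; cascade stops.

2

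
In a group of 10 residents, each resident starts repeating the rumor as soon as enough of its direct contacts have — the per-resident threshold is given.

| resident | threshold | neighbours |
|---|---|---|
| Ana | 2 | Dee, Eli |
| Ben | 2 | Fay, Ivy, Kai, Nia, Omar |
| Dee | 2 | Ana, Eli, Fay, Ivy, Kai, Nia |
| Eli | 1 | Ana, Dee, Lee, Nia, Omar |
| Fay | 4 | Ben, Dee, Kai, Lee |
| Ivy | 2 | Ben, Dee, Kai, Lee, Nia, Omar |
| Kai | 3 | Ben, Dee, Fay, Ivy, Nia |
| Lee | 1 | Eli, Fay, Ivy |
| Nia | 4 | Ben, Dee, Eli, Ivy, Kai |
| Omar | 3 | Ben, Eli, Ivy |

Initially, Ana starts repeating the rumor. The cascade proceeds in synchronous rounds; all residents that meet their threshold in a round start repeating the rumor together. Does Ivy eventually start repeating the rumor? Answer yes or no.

Round 1 — Ana starts repeating the rumor (initial).
Round 2 — checking thresholds:
  Dee: 1 of 6 neighbours < 2, not yet.
  Eli: 1 of 5 neighbours ≥ 1, starts repeating the rumor.
Round 3 — checking thresholds:
  Dee: 2 of 6 neighbours ≥ 2, starts repeating the rumor.
  Lee: 1 of 3 neighbours ≥ 1, starts repeating the rumor.
  Nia: 1 of 5 neighbours < 4, not yet.
  Omar: 1 of 3 neighbours < 3, not yet.
Round 4 — checking thresholds:
  Fay: 2 of 4 neighbours < 4, not yet.
  Ivy: 2 of 6 neighbours ≥ 2, starts repeating the rumor.
  Kai: 1 of 5 neighbours < 3, not yet.
  Nia: 2 of 5 neighbours < 4, not yet.
  Omar: 1 of 3 neighbours < 3, not yet.
Round 5 — no new spreads; cascade stops.

yes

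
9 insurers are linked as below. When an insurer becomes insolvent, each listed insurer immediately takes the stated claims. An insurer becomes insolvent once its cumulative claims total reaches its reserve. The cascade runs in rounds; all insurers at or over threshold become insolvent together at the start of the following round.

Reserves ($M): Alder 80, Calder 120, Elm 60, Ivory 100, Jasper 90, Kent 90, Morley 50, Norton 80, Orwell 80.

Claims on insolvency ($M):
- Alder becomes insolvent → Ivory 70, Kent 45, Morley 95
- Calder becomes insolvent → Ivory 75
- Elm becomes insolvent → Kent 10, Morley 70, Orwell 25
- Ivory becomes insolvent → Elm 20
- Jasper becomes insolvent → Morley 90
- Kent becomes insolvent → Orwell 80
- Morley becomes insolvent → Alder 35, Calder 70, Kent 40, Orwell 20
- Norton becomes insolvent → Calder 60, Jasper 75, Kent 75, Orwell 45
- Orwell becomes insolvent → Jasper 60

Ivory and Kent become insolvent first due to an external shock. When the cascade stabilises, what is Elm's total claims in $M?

20

Round 1 — Ivory, Kent become insolvent (initial).
  Elm: +20 → 20 < 60
  Orwell: +80 → 80 ≥ 80
Round 2 — Orwell becomes insolvent.
  Jasper: +60 → 60 < 90
No further insolvencies.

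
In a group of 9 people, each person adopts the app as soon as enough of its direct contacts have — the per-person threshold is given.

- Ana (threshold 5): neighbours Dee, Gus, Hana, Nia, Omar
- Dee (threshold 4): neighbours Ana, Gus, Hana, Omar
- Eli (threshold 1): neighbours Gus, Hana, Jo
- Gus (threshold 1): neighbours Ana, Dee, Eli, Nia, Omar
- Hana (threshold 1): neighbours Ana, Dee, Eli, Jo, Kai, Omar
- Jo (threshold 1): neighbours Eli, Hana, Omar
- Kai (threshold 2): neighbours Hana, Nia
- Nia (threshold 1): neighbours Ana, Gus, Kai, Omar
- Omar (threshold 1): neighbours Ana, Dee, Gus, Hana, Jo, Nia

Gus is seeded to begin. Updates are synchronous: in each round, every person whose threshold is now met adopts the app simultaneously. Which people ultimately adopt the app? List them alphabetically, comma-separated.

Round 1 — Gus adopts the app (initial).
Round 2 — checking thresholds:
  Ana: 1 of 5 neighbours < 5, not yet.
  Dee: 1 of 4 neighbours < 4, not yet.
  Eli: 1 of 3 neighbours ≥ 1, adopts the app.
  Nia: 1 of 4 neighbours ≥ 1, adopts the app.
  Omar: 1 of 6 neighbours ≥ 1, adopts the app.
Round 3 — checking thresholds:
  Ana: 3 of 5 neighbours < 5, not yet.
  Dee: 2 of 4 neighbours < 4, not yet.
  Hana: 2 of 6 neighbours ≥ 1, adopts the app.
  Jo: 2 of 3 neighbours ≥ 1, adopts the app.
  Kai: 1 of 2 neighbours < 2, not yet.
Round 4 — checking thresholds:
  Ana: 4 of 5 neighbours < 5, not yet.
  Dee: 3 of 4 neighbours < 4, not yet.
  Kai: 2 of 2 neighbours ≥ 2, adopts the app.
Round 5 — no new adoptions; cascade stops.

Eli, Gus, Hana, Jo, Kai, Nia, Omar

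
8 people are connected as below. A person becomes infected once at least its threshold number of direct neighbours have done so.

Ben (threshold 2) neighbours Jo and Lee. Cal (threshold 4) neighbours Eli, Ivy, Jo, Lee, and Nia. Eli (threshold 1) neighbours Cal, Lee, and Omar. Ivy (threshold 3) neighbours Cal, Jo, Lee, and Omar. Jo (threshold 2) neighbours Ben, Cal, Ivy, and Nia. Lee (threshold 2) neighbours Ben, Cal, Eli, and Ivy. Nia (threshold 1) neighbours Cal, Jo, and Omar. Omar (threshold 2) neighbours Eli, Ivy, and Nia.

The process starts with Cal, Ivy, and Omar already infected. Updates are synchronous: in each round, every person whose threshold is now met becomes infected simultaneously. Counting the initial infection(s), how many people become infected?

Round 1 — Cal, Ivy, Omar become infected (initial).
Round 2 — checking thresholds:
  Eli: 2 of 3 neighbours ≥ 1, becomes infected.
  Jo: 2 of 4 neighbours ≥ 2, becomes infected.
  Lee: 2 of 4 neighbours ≥ 2, becomes infected.
  Nia: 2 of 3 neighbours ≥ 1, becomes infected.
Round 3 — checking thresholds:
  Ben: 2 of 2 neighbours ≥ 2, becomes infected.
Round 4 — no new infections; cascade stops.

8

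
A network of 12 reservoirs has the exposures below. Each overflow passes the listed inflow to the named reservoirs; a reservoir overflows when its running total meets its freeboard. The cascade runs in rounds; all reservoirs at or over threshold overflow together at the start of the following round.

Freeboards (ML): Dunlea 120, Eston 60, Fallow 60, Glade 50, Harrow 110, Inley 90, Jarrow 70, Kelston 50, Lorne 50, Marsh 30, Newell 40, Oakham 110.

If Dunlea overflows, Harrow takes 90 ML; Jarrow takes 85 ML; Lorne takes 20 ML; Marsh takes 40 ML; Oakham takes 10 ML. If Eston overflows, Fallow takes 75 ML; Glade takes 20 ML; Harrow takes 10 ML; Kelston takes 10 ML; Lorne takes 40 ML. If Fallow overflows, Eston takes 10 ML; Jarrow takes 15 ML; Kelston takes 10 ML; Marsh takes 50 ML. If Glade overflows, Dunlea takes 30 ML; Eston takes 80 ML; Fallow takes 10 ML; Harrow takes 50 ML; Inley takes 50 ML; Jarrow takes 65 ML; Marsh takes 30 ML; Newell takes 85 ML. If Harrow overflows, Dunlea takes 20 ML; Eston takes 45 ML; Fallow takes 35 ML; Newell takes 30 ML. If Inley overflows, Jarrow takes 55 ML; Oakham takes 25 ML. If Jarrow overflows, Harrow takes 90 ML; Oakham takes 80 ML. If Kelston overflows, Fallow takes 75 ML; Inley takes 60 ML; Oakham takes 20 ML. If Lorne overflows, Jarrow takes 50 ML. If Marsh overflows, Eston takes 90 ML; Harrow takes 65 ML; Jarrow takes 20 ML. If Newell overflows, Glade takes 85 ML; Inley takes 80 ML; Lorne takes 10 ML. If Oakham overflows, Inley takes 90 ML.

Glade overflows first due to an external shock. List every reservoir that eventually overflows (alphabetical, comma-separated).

Round 1 — Glade overflows (initial).
  Dunlea: +30 → 30 < 120
  Eston: +80 → 80 ≥ 60
  Fallow: +10 → 10 < 60
  Harrow: +50 → 50 < 110
  Inley: +50 → 50 < 90
  Jarrow: +65 → 65 < 70
  Marsh: +30 → 30 ≥ 30
  Newell: +85 → 85 ≥ 40
Round 2 — Eston, Marsh, Newell overflow.
  Fallow: +75 → 85 ≥ 60
  Harrow: +10+65 → 125 ≥ 110
  Inley: +80 → 130 ≥ 90
  Jarrow: +20 → 85 ≥ 70
  Kelston: +10 → 10 < 50
  Lorne: +40+10 → 50 ≥ 50
Round 3 — Fallow, Harrow, Inley, Jarrow, Lorne overflow.
  Dunlea: +20 → 50 < 120
  Kelston: +10 → 20 < 50
  Oakham: +25+80 → 105 < 110
No further overflows.

Eston, Fallow, Glade, Harrow, Inley, Jarrow, Lorne, Marsh, Newell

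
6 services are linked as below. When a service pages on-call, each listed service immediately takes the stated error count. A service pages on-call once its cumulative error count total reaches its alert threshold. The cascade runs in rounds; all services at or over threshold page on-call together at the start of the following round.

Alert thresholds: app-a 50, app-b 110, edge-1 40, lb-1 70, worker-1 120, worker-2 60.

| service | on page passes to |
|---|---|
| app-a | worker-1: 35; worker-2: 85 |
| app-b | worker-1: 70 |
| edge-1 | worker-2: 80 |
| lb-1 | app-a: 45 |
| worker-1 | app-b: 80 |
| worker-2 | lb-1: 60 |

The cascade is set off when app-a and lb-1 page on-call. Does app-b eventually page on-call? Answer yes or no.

Round 1 — app-a, lb-1 page on-call (initial).
  worker-1: +35 → 35 < 120
  worker-2: +85 → 85 ≥ 60
Round 2 — worker-2 pages on-call.
No further pages.

no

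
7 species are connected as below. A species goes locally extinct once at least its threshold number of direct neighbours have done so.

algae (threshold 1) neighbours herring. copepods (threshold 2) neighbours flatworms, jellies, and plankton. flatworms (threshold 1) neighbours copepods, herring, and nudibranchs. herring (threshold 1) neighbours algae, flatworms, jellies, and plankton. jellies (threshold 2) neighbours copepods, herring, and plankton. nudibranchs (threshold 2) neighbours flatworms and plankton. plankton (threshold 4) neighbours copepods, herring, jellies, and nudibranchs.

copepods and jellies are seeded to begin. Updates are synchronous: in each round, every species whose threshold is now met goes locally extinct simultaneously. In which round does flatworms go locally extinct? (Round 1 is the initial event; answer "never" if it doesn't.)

2

Round 1 — copepods, jellies go locally extinct (initial).
Round 2 — checking thresholds:
  flatworms: 1 of 3 neighbours ≥ 1, goes locally extinct.
  herring: 1 of 4 neighbours ≥ 1, goes locally extinct.
  plankton: 2 of 4 neighbours < 4, below threshold.
Round 3 — checking thresholds:
  algae: 1 of 1 neighbours ≥ 1, goes locally extinct.
  nudibranchs: 1 of 2 neighbours < 2, below threshold.
  plankton: 3 of 4 neighbours < 4, below threshold.
Round 4 — no new extinctions; cascade stops.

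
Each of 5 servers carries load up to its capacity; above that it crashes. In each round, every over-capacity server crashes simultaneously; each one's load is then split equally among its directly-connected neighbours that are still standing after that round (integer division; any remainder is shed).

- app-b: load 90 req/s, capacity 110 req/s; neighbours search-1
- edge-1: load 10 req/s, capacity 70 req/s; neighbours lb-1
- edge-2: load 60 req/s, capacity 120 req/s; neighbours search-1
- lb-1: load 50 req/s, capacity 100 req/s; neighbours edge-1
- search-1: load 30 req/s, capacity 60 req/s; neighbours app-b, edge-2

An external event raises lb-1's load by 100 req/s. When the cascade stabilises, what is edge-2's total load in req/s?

60

Round 1 — lb-1 at 150 > 100. lb-1 crashes.
  lb-1 sheds 150 req/s to edge-1: 150 each.
    edge-1: 10+150 = 160 > 70
Round 2 — edge-1 crashes.
  edge-1 sheds 160 req/s: no online neighbours, lost.
No further crashes.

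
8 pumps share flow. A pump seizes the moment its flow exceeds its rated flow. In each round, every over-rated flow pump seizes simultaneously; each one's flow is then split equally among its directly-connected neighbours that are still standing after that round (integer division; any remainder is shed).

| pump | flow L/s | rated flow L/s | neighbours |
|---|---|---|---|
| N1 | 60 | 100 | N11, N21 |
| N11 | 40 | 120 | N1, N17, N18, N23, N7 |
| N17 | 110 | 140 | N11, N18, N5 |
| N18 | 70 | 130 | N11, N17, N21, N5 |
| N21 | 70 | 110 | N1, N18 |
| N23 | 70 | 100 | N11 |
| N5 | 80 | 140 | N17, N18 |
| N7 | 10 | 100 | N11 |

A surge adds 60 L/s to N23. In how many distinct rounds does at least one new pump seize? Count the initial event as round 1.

Round 1 — N23 at 130 > 100. N23 seizes.
  N23 sheds 130 L/s to N11: 130 each.
    N11: 40+130 = 170 > 120
Round 2 — N11 seizes.
  N11 sheds 170 L/s to N1, N17, N18, N7: 42 each (2 lost).
    N1: 60+42 = 102 > 100
    N17: 110+42 = 152 > 140
    N18: 70+42 = 112 ≤ 130
    N7: 10+42 = 52 ≤ 100
Round 3 — N1, N17 seize.
  N1 sheds 102 L/s to N21: 102 each.
    N21: 70+102 = 172 > 110
  N17 sheds 152 L/s to N18, N5: 76 each.
    N18: 112+76 = 188 > 130
    N5: 80+76 = 156 > 140
Round 4 — N18, N21, N5 seize.
  N18 sheds 188 L/s: no online neighbours, lost.
  N21 sheds 172 L/s: no online neighbours, lost.
  N5 sheds 156 L/s: no online neighbours, lost.
No further seizures.

4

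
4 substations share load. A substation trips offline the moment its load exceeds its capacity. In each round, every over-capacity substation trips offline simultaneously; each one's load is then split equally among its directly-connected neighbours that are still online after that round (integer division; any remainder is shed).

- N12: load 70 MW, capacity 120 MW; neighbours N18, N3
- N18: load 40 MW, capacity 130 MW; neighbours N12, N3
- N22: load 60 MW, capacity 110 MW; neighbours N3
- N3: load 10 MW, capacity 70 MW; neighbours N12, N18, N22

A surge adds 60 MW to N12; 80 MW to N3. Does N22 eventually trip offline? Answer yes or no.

no

Round 1 — N12 at 130 > 120; N3 at 90 > 70. N12, N3 trip offline.
  N12 sheds 130 MW to N18: 130 each.
    N18: 40+130 = 170 > 130
  N3 sheds 90 MW to N18, N22: 45 each.
    N18: 170+45 = 215 > 130
    N22: 60+45 = 105 ≤ 110
Round 2 — N18 trips offline.
  N18 sheds 215 MW: no online neighbours, lost.
No further trips.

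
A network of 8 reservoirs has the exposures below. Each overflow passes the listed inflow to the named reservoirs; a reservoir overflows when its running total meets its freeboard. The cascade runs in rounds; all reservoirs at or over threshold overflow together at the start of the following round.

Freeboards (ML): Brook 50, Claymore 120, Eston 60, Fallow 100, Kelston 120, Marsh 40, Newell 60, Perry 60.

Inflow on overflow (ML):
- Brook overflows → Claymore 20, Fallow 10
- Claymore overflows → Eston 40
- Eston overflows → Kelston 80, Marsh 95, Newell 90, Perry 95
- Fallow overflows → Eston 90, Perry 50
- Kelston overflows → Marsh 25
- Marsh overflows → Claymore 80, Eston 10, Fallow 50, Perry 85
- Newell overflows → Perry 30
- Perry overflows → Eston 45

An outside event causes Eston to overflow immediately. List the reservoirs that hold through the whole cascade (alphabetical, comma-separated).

Brook, Claymore, Fallow, Kelston

Round 1 — Eston overflows (initial).
  Kelston: +80 → 80 < 120
  Marsh: +95 → 95 ≥ 40
  Newell: +90 → 90 ≥ 60
  Perry: +95 → 95 ≥ 60
Round 2 — Marsh, Newell, Perry overflow.
  Claymore: +80 → 80 < 120
  Fallow: +50 → 50 < 100
No further overflows.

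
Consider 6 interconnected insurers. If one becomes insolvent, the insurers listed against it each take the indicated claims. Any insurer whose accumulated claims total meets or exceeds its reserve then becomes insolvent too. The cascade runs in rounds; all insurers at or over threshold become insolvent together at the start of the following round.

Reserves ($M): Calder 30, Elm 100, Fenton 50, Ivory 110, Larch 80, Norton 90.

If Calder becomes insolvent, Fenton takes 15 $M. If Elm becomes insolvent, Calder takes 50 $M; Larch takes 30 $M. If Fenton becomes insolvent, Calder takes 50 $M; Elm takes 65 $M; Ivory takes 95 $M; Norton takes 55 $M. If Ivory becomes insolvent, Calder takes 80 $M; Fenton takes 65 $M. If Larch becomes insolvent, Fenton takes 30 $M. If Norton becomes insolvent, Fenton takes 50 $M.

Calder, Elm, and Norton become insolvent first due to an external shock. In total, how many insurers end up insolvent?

Round 1 — Calder, Elm, Norton become insolvent (initial).
  Fenton: +15+50 → 65 ≥ 50
  Larch: +30 → 30 < 80
Round 2 — Fenton becomes insolvent.
  Ivory: +95 → 95 < 110
No further insolvencies.

4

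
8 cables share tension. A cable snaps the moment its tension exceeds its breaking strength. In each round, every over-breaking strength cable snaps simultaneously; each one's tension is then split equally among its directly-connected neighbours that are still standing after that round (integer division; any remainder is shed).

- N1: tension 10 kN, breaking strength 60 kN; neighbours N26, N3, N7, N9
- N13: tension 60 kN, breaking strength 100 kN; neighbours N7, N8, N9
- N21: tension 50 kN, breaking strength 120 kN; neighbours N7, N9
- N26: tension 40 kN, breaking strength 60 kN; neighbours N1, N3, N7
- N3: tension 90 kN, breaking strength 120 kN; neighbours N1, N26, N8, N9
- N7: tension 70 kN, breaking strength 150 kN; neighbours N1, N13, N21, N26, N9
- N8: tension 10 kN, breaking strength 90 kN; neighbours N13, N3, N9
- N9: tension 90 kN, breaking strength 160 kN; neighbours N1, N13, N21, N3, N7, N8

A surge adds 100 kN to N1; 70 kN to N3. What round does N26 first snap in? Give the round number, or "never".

2

Round 1 — N1 at 110 > 60; N3 at 160 > 120. N1, N3 snap.
  N1 sheds 110 kN to N26, N7, N9: 36 each (2 lost).
    N26: 40+36 = 76 > 60
    N7: 70+36 = 106 ≤ 150
    N9: 90+36 = 126 ≤ 160
  N3 sheds 160 kN to N26, N8, N9: 53 each (1 lost).
    N26: 76+53 = 129 > 60
    N8: 10+53 = 63 ≤ 90
    N9: 126+53 = 179 > 160
Round 2 — N26, N9 snap.
  N26 sheds 129 kN to N7: 129 each.
    N7: 106+129 = 235 > 150
  N9 sheds 179 kN to N13, N21, N7, N8: 44 each (3 lost).
    N13: 60+44 = 104 > 100
    N21: 50+44 = 94 ≤ 120
    N7: 235+44 = 279 > 150
    N8: 63+44 = 107 > 90
Round 3 — N13, N7, N8 snap.
  N13 sheds 104 kN: no online neighbours, lost.
  N7 sheds 279 kN to N21: 279 each.
    N21: 94+279 = 373 > 120
  N8 sheds 107 kN: no online neighbours, lost.
Round 4 — N21 snaps.
  N21 sheds 373 kN: no online neighbours, lost.
No further breaks.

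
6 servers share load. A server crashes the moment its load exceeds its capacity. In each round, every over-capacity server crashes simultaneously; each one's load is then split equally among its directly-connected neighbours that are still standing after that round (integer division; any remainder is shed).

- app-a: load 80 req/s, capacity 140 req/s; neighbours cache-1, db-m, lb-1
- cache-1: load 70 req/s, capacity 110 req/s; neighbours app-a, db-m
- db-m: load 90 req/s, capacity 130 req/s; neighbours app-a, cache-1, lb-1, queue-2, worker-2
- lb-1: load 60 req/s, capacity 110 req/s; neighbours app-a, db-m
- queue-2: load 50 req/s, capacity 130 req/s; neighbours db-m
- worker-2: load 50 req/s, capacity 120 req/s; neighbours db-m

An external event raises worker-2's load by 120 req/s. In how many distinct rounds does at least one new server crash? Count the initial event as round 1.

Round 1 — worker-2 at 170 > 120. worker-2 crashes.
  worker-2 sheds 170 req/s to db-m: 170 each.
    db-m: 90+170 = 260 > 130
Round 2 — db-m crashes.
  db-m sheds 260 req/s to app-a, cache-1, lb-1, queue-2: 65 each.
    app-a: 80+65 = 145 > 140
    cache-1: 70+65 = 135 > 110
    lb-1: 60+65 = 125 > 110
    queue-2: 50+65 = 115 ≤ 130
Round 3 — app-a, cache-1, lb-1 crash.
  app-a sheds 145 req/s: no online neighbours, lost.
  cache-1 sheds 135 req/s: no online neighbours, lost.
  lb-1 sheds 125 req/s: no online neighbours, lost.
No further crashes.

3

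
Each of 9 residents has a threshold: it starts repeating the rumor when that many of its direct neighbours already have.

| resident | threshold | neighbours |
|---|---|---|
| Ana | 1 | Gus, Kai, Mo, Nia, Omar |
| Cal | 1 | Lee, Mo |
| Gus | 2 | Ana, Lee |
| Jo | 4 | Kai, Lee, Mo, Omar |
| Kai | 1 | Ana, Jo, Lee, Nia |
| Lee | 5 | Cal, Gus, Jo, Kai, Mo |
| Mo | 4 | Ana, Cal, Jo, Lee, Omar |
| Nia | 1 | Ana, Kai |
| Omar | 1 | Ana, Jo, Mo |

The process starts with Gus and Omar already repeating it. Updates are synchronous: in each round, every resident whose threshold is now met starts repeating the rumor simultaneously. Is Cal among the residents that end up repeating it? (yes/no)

Round 1 — Gus, Omar start repeating the rumor (initial).
Round 2 — checking thresholds:
  Ana: 2 of 5 neighbours ≥ 1, starts repeating the rumor.
  Jo: 1 of 4 neighbours < 4, not yet.
  Lee: 1 of 5 neighbours < 5, not yet.
  Mo: 1 of 5 neighbours < 4, not yet.
Round 3 — checking thresholds:
  Jo: 1 of 4 neighbours < 4, not yet.
  Kai: 1 of 4 neighbours ≥ 1, starts repeating the rumor.
  Lee: 1 of 5 neighbours < 5, not yet.
  Mo: 2 of 5 neighbours < 4, not yet.
  Nia: 1 of 2 neighbours ≥ 1, starts repeating the rumor.
Round 4 — no new spreads; cascade stops.

no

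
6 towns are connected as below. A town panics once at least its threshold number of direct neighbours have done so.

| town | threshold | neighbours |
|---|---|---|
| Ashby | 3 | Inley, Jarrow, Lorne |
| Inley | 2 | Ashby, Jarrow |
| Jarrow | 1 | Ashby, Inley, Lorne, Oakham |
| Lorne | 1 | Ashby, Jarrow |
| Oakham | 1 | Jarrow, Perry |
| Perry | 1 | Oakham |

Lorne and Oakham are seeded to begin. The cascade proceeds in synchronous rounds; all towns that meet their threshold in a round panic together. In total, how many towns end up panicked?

4

Round 1 — Lorne, Oakham panic (initial).
Round 2 — checking thresholds:
  Ashby: 1 of 3 neighbours < 3, below threshold.
  Jarrow: 2 of 4 neighbours ≥ 1, panics.
  Perry: 1 of 1 neighbours ≥ 1, panics.
Round 3 — no new panics; cascade stops.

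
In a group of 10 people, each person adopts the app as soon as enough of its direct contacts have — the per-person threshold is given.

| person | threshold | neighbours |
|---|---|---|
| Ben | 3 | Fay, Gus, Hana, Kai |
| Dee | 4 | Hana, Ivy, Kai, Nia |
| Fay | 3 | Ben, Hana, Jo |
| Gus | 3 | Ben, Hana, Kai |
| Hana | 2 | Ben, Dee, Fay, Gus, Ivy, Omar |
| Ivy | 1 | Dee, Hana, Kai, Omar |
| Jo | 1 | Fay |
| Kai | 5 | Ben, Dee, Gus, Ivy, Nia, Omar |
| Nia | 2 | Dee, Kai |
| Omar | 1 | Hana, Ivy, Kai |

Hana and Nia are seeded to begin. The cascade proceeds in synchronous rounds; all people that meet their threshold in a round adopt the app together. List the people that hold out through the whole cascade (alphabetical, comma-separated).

Round 1 — Hana, Nia adopt the app (initial).
Round 2 — checking thresholds:
  Ben: 1 of 4 neighbours < 3, below threshold.
  Dee: 2 of 4 neighbours < 4, below threshold.
  Fay: 1 of 3 neighbours < 3, below threshold.
  Gus: 1 of 3 neighbours < 3, below threshold.
  Ivy: 1 of 4 neighbours ≥ 1, adopts the app.
  Kai: 1 of 6 neighbours < 5, below threshold.
  Omar: 1 of 3 neighbours ≥ 1, adopts the app.
Round 3 — no new adoptions; cascade stops.

Ben, Dee, Fay, Gus, Jo, Kai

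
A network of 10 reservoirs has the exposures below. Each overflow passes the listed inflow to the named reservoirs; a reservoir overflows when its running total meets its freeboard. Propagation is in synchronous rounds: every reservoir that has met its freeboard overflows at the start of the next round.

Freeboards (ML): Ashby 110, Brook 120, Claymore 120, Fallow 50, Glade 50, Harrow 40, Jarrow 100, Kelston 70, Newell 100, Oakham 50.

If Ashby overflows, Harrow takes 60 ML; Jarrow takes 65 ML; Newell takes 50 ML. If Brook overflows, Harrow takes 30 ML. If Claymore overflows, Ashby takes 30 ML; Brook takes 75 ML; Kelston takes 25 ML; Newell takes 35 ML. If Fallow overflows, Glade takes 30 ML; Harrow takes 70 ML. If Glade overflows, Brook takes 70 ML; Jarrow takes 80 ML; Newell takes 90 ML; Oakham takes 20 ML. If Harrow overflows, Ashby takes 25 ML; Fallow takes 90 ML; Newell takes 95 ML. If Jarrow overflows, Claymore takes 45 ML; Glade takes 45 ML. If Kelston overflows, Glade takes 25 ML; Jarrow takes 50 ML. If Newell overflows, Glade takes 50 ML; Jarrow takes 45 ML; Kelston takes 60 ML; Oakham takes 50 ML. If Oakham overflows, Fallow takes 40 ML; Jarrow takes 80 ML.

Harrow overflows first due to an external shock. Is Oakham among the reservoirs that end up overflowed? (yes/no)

Round 1 — Harrow overflows (initial).
  Ashby: +25 → 25 < 110
  Fallow: +90 → 90 ≥ 50
  Newell: +95 → 95 < 100
Round 2 — Fallow overflows.
  Glade: +30 → 30 < 50
No further overflows.

no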